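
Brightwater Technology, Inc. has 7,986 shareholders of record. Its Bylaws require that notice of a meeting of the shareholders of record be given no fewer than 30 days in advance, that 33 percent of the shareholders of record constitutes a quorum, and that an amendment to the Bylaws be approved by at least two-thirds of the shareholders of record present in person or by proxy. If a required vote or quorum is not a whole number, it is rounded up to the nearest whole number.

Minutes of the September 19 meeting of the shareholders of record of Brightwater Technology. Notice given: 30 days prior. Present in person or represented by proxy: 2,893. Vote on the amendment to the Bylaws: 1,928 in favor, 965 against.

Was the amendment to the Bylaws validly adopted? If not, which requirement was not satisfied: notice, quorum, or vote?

Notice: 30 days given; 30 required. Satisfied.
Quorum: 33% of 7,986 = 2,635.38, rounded up to 2,636; 2,893 present. Satisfied.
Vote: requires two-thirds of those present (2,893); 2/3 of 2893 = 1928.67, rounded up to 1929, so 1,929 needed; 1,928 in favor. Not satisfied.

Invalid — vote requirement not satisfied.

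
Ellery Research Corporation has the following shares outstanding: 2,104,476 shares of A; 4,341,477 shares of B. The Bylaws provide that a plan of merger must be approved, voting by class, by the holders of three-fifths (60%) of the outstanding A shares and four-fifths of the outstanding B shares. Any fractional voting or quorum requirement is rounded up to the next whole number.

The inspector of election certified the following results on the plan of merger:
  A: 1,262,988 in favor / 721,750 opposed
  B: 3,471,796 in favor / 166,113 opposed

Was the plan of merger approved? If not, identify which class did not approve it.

Not approved — the B shares did not give the required vote.

A: 3/5 of 2104476 = 1262685.60, rounded up to 1262686; 1,262,686 required, 1,262,988 in favor — approved.
B: 4/5 of 4341477 = 3473181.60, rounded up to 3473182; 3,473,182 required, 3,471,796 in favor — not approved.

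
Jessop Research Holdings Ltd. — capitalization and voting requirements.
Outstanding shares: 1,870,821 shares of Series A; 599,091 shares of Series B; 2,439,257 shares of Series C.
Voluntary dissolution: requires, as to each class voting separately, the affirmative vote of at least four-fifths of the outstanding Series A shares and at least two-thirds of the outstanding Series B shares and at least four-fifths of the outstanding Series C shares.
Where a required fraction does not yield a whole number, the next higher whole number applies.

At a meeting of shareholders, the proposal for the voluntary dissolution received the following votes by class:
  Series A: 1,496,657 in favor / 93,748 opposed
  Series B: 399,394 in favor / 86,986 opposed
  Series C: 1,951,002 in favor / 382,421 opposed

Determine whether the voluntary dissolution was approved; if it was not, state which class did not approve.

Not approved — the Series C shares did not give the required vote.

Series A: 4/5 of 1870821 = 1496656.80, rounded up to 1496657; 1,496,657 required, 1,496,657 in favor — approved.
Series B: 2/3 of 599091 = 399394; 399,394 required, 399,394 in favor — approved.
Series C: 4/5 of 2439257 = 1951405.60, rounded up to 1951406; 1,951,406 required, 1,951,002 in favor — not approved.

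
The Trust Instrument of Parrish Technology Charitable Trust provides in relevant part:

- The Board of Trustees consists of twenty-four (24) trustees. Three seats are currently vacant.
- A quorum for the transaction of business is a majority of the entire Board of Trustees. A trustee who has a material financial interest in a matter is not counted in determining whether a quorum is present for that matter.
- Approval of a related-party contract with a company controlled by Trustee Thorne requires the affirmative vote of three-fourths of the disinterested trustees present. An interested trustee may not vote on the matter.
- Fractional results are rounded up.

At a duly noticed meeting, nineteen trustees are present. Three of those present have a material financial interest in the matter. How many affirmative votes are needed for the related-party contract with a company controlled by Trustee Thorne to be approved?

12

The related-party contract with a company controlled by Trustee Thorne requires three-fourths of the disinterested trustees present (19 − 3 = 16).
3/4 of 16 = 12.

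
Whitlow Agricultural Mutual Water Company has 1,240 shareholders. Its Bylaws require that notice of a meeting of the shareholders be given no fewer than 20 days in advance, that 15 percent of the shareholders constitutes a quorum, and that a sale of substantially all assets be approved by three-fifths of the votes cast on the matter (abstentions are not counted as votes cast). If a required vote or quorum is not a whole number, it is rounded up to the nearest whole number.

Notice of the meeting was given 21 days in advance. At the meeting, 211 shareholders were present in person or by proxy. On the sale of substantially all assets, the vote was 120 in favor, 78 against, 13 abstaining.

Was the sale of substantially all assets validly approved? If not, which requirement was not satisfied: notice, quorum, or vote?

Notice: 21 days given; 20 required. Satisfied.
Quorum: 15% of 1,240 = 186; 211 present. Satisfied.
Vote: requires three-fifths of the votes cast (211 − 13 abstaining = 198); 3/5 of 198 = 118.80, rounded up to 119, so 119 needed; 120 in favor. Satisfied.

Valid — all requirements satisfied.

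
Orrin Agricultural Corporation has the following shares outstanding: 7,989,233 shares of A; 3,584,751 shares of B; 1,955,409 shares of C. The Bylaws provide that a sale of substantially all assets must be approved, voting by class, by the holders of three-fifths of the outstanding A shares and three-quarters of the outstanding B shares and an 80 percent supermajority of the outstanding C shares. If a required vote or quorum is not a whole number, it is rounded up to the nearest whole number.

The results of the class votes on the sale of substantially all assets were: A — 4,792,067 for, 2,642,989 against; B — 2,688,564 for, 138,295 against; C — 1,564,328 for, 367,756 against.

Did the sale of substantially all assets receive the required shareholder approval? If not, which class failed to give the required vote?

A: 3/5 of 7989233 = 4793539.80, rounded up to 4793540; 4,793,540 required, 4,792,067 in favor — not approved.
B: 3/4 of 3584751 = 2688563.25, rounded up to 2688564; 2,688,564 required, 2,688,564 in favor — approved.
C: 4/5 of 1955409 = 1564327.20, rounded up to 1564328; 1,564,328 required, 1,564,328 in favor — approved.

Not approved — the A shares did not give the required vote.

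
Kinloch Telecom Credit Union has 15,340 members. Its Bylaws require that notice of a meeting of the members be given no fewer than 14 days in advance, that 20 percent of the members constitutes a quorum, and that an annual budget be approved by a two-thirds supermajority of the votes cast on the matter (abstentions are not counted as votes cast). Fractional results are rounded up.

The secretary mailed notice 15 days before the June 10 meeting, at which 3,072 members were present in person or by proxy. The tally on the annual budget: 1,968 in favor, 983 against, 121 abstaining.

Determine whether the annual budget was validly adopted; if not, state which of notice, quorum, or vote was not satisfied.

Notice: 15 days given; 14 required. Satisfied.
Quorum: 20% of 15,340 = 3,068; 3,072 present. Satisfied.
Vote: requires two-thirds of the votes cast (3,072 − 121 abstaining = 2,951); 2/3 of 2951 = 1967.33, rounded up to 1968, so 1,968 needed; 1,968 in favor. Satisfied.

Valid — all requirements satisfied.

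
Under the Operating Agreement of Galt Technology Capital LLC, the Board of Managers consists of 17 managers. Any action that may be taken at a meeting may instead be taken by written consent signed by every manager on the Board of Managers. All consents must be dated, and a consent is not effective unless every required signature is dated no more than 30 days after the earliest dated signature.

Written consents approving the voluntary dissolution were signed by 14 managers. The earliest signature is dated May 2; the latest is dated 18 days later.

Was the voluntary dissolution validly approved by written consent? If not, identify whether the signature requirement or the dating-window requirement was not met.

Signatures required: every one of 17 — unanimous means all 17, so 17 needed; 14 signed. Insufficient.
Dating window: the latest signature is 18 days after the earliest; the limit is 30 days. Within the window.

Not effective — insufficient signatures.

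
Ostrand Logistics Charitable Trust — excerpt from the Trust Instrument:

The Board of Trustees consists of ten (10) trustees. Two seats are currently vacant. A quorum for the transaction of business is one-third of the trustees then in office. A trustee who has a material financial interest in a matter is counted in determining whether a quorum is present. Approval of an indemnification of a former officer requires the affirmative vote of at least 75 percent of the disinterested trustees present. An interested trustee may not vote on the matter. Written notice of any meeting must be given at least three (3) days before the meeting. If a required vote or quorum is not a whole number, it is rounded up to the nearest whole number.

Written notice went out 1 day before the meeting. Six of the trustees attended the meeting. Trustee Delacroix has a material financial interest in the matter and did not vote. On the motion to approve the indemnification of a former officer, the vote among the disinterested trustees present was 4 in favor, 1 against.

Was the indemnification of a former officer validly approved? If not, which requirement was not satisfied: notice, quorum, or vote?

Notice: 1 day given; 3 required (1 < 3). Not satisfied.
Quorum: 6 present (interested trustees count toward quorum); quorum is 3. Satisfied.
Vote: the indemnification of a former officer requires three-fourths of the disinterested trustees present (6 − 1 = 5). 3/4 of 5 = 3.75, rounded up to 4, so 4 affirmative votes are needed; 4 voted in favor. Satisfied.

Invalid — notice requirement not satisfied.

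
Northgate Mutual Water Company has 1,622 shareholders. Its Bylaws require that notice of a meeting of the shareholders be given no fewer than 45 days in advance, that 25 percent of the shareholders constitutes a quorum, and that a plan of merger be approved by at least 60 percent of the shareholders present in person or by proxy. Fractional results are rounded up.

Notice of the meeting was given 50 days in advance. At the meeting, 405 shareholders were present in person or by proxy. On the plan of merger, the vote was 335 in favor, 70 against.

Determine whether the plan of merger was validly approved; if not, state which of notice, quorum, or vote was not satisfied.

Notice: 50 days given; 45 required. Satisfied.
Quorum: 25% of 1,622 = 405.50, rounded up to 406; 405 present. Not satisfied.
Vote: requires three-fifths of those present (405); 3/5 of 405 = 243, so 243 needed; 335 in favor. Satisfied.

Invalid — quorum requirement not satisfied.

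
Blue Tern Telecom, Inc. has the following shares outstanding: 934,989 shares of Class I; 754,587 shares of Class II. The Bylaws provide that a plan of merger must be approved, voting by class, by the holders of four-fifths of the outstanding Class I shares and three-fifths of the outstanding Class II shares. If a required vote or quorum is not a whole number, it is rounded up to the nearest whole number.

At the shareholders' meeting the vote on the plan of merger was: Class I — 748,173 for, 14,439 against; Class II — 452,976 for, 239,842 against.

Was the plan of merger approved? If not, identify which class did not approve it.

Class I: 4/5 of 934989 = 747991.20, rounded up to 747992; 747,992 required, 748,173 in favor — approved.
Class II: 3/5 of 754587 = 452752.20, rounded up to 452753; 452,753 required, 452,976 in favor — approved.

Approved — every class gave the required vote.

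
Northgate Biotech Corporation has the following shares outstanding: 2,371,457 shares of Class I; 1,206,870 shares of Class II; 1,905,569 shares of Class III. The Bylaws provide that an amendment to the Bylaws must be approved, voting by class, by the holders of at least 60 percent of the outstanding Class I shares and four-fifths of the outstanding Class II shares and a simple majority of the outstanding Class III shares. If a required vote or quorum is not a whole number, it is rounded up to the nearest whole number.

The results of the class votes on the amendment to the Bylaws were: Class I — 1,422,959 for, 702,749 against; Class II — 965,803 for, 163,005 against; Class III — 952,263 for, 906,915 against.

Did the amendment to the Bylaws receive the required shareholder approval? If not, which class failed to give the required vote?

Class I: 3/5 of 2371457 = 1422874.20, rounded up to 1422875; 1,422,875 required, 1,422,959 in favor — approved.
Class II: 4/5 of 1206870 = 965496; 965,496 required, 965,803 in favor — approved.
Class III: a majority of 1905569 is 952785; 952,785 required, 952,263 in favor — not approved.

Not approved — the Class III shares did not give the required vote.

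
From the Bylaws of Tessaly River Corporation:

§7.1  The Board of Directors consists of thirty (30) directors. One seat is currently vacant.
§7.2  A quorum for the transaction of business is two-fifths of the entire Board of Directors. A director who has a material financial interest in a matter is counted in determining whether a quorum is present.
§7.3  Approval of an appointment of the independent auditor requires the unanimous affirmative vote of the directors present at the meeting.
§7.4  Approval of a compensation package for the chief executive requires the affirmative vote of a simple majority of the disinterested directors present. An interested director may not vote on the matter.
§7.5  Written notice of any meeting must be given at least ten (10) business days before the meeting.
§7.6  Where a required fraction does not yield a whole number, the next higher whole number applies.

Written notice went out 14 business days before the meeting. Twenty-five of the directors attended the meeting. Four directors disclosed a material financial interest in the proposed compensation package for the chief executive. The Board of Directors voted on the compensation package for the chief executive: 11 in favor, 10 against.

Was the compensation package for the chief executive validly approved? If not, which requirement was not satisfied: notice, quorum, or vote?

Valid — all requirements satisfied.

Notice: 14 business days given; 10 required (14 ≥ 10). Satisfied.
Quorum: 25 present (interested directors count toward quorum); quorum is 12. Satisfied.
Vote: the compensation package for the chief executive requires a majority of the disinterested directors present (25 − 4 = 21). A majority of 21 is 11, so 11 affirmative votes are needed; 11 voted in favor. Satisfied.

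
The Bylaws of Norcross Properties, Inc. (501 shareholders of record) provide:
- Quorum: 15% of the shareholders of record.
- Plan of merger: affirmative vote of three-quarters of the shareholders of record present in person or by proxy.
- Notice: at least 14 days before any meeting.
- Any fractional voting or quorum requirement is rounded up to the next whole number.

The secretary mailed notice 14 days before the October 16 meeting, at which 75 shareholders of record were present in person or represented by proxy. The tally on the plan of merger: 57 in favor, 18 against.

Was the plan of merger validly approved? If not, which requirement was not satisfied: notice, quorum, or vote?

Invalid — quorum requirement not satisfied.

Notice: 14 days given; 14 required. Satisfied.
Quorum: 15% of 501 = 75.15, rounded up to 76; 75 present. Not satisfied.
Vote: requires three-fourths of those present (75); 3/4 of 75 = 56.25, rounded up to 57, so 57 needed; 57 in favor. Satisfied.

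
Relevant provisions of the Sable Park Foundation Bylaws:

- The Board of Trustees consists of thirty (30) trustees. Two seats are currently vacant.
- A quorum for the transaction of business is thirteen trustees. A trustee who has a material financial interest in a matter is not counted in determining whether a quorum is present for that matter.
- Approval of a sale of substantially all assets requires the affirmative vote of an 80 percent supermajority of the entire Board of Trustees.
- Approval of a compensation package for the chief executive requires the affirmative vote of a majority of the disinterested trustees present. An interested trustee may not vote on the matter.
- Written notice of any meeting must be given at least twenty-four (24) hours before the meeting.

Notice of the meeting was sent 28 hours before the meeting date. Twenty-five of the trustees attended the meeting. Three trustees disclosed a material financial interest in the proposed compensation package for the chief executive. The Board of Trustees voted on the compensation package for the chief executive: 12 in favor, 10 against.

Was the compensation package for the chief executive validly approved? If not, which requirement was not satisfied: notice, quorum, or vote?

Notice: 28 hours given; 24 required (28 ≥ 24). Satisfied.
Quorum: 25 present, but the 3 interested trustees do not count, leaving 22. Quorum is 13. Satisfied.
Vote: the compensation package for the chief executive requires a majority of the disinterested trustees present (25 − 3 = 22). A majority of 22 is 12, so 12 affirmative votes are needed; 12 voted in favor. Satisfied.

Valid — all requirements satisfied.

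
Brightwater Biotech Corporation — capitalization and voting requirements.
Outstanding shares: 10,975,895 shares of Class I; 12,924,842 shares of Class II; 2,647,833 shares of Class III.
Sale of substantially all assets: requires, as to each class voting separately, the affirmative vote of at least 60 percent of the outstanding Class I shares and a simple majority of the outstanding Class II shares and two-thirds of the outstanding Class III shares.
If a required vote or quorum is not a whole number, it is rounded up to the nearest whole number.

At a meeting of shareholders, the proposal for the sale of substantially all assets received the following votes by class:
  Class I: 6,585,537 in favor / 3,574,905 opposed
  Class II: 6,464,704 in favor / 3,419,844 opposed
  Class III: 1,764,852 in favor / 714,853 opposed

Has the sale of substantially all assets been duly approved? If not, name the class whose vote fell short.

Not approved — the Class III shares did not give the required vote.

Class I: 3/5 of 10975895 = 6585537; 6,585,537 required, 6,585,537 in favor — approved.
Class II: a majority of 12924842 is 6462422; 6,462,422 required, 6,464,704 in favor — approved.
Class III: 2/3 of 2647833 = 1765222; 1,765,222 required, 1,764,852 in favor — not approved.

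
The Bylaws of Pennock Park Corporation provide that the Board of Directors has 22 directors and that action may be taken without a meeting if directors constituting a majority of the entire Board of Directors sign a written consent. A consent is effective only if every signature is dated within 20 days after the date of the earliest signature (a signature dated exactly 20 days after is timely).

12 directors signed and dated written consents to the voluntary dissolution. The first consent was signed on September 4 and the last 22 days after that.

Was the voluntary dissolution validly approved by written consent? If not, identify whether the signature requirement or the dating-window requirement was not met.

Signatures required: a majority of 22 — a majority of 22 is 12, so 12 needed; 12 signed. Sufficient.
Dating window: the latest signature is 22 days after the earliest; the limit is 20 days. Outside the window.

Not effective — dating-window requirement not satisfied.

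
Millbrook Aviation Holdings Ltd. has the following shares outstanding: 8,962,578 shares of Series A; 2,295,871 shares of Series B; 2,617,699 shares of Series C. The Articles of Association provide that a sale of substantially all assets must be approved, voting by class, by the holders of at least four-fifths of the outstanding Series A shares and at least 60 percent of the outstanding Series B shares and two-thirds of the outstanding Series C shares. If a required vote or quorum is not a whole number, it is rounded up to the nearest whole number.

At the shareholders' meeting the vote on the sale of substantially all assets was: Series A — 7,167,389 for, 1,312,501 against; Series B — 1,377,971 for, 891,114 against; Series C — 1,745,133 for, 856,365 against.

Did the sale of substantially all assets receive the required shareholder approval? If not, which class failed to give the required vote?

Not approved — the Series A shares did not give the required vote.

Series A: 4/5 of 8962578 = 7170062.40, rounded up to 7170063; 7,170,063 required, 7,167,389 in favor — not approved.
Series B: 3/5 of 2295871 = 1377522.60, rounded up to 1377523; 1,377,523 required, 1,377,971 in favor — approved.
Series C: 2/3 of 2617699 = 1745132.67, rounded up to 1745133; 1,745,133 required, 1,745,133 in favor — approved.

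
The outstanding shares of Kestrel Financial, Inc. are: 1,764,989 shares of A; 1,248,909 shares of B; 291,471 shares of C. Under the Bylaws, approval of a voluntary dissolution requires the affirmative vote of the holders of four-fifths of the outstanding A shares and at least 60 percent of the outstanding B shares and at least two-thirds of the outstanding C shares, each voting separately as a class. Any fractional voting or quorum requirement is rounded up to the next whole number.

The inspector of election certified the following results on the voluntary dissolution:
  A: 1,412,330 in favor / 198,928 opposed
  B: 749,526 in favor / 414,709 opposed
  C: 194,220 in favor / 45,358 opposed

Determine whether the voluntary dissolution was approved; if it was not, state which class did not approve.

A: 4/5 of 1764989 = 1411991.20, rounded up to 1411992; 1,411,992 required, 1,412,330 in favor — approved.
B: 3/5 of 1248909 = 749345.40, rounded up to 749346; 749,346 required, 749,526 in favor — approved.
C: 2/3 of 291471 = 194314; 194,314 required, 194,220 in favor — not approved.

Not approved — the C shares did not give the required vote.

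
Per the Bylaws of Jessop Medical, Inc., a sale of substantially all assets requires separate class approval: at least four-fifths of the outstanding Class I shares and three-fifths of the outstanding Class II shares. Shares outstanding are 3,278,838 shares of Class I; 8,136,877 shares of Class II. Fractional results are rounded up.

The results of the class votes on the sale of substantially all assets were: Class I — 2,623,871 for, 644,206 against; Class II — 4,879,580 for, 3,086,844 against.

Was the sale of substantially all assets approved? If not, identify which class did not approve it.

Not approved — the Class II shares did not give the required vote.

Class I: 4/5 of 3278838 = 2623070.40, rounded up to 2623071; 2,623,071 required, 2,623,871 in favor — approved.
Class II: 3/5 of 8136877 = 4882126.20, rounded up to 4882127; 4,882,127 required, 4,879,580 in favor — not approved.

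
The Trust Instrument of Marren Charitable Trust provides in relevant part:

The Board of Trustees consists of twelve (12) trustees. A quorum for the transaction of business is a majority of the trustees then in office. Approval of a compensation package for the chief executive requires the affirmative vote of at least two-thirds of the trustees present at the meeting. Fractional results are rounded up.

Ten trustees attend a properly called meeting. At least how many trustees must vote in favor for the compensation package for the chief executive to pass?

7

The compensation package for the chief executive requires two-thirds of the trustees present (10).
2/3 of 10 = 6.67, rounded up to 7.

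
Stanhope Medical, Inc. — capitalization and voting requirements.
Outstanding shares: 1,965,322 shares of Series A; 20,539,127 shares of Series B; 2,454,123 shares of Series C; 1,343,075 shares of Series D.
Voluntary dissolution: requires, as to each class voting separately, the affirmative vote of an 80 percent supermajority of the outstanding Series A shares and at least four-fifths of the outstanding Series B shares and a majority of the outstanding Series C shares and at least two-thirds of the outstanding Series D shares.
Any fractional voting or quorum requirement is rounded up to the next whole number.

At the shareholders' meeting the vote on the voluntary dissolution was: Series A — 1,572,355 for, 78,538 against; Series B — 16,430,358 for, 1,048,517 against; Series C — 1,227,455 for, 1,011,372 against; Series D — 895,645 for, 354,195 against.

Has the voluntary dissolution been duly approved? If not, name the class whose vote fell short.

Not approved — the Series B shares did not give the required vote.

Series A: 4/5 of 1965322 = 1572257.60, rounded up to 1572258; 1,572,258 required, 1,572,355 in favor — approved.
Series B: 4/5 of 20539127 = 16431301.60, rounded up to 16431302; 16,431,302 required, 16,430,358 in favor — not approved.
Series C: a majority of 2454123 is 1227062; 1,227,062 required, 1,227,455 in favor — approved.
Series D: 2/3 of 1343075 = 895383.33, rounded up to 895384; 895,384 required, 895,645 in favor — approved.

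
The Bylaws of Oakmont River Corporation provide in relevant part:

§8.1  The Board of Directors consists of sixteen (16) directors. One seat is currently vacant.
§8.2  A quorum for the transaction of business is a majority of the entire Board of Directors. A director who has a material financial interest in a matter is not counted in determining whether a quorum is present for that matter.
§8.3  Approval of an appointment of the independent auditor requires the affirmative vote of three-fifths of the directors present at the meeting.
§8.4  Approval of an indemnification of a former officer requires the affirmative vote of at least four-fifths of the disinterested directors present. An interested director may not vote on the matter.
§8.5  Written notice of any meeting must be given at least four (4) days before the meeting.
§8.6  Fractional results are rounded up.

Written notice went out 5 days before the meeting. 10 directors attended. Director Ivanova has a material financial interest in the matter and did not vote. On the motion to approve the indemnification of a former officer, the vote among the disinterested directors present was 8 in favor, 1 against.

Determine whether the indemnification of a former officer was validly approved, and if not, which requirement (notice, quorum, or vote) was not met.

Valid — all requirements satisfied.

Notice: 5 days given; 4 required (5 ≥ 4). Satisfied.
Quorum: 10 present, but the 1 interested director does not count, leaving 9. Quorum is 9. Satisfied.
Vote: the indemnification of a former officer requires four-fifths of the disinterested directors present (10 − 1 = 9). 4/5 of 9 = 7.20, rounded up to 8, so 8 affirmative votes are needed; 8 voted in favor. Satisfied.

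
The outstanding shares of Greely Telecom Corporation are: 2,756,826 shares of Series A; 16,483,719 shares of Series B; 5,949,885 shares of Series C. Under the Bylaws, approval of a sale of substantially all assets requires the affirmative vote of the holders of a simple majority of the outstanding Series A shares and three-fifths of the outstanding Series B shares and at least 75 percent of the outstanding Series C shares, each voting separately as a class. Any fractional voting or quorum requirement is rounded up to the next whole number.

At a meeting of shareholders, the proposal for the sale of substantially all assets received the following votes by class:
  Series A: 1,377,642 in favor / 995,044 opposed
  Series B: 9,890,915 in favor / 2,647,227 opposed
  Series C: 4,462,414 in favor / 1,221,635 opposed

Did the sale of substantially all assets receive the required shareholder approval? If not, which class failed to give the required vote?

Not approved — the Series A shares did not give the required vote.

Series A: a majority of 2756826 is 1378414; 1,378,414 required, 1,377,642 in favor — not approved.
Series B: 3/5 of 16483719 = 9890231.40, rounded up to 9890232; 9,890,232 required, 9,890,915 in favor — approved.
Series C: 3/4 of 5949885 = 4462413.75, rounded up to 4462414; 4,462,414 required, 4,462,414 in favor — approved.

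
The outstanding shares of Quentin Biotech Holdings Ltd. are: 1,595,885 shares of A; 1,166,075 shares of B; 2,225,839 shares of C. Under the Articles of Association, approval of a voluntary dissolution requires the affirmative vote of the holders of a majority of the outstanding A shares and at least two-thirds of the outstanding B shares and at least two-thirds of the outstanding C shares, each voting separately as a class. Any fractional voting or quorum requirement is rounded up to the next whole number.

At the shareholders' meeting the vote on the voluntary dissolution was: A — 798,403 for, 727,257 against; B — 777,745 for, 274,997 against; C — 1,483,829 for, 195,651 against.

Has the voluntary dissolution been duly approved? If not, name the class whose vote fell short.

A: a majority of 1595885 is 797943; 797,943 required, 798,403 in favor — approved.
B: 2/3 of 1166075 = 777383.33, rounded up to 777384; 777,384 required, 777,745 in favor — approved.
C: 2/3 of 2225839 = 1483892.67, rounded up to 1483893; 1,483,893 required, 1,483,829 in favor — not approved.

Not approved — the C shares did not give the required vote.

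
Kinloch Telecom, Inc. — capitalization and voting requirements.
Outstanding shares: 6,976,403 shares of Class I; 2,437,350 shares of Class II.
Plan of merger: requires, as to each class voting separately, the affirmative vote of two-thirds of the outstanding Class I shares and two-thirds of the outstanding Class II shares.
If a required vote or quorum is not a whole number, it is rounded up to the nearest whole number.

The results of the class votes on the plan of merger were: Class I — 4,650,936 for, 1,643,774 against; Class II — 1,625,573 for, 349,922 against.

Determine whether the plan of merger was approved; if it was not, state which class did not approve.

Class I: 2/3 of 6976403 = 4650935.33, rounded up to 4650936; 4,650,936 required, 4,650,936 in favor — approved.
Class II: 2/3 of 2437350 = 1624900; 1,624,900 required, 1,625,573 in favor — approved.

Approved — every class gave the required vote.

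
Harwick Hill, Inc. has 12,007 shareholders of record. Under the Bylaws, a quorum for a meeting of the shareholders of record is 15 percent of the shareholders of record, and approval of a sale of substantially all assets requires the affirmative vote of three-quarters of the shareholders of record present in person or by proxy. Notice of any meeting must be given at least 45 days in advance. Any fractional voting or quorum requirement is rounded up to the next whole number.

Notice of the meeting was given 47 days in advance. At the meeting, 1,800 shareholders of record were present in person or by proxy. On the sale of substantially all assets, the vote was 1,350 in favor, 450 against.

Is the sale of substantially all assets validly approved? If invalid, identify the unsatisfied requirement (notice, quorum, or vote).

Invalid — quorum requirement not satisfied.

Notice: 47 days given; 45 required. Satisfied.
Quorum: 15% of 12,007 = 1,801.05, rounded up to 1,802; 1,800 present. Not satisfied.
Vote: requires three-fourths of those present (1,800); 3/4 of 1800 = 1350, so 1,350 needed; 1,350 in favor. Satisfied.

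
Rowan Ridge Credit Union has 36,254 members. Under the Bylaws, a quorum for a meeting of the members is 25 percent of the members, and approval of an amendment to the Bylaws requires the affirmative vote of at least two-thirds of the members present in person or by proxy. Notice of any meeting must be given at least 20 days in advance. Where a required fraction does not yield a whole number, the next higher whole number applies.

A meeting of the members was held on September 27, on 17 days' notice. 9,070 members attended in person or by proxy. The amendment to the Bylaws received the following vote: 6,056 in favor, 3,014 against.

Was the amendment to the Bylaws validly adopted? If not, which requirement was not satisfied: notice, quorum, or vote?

Notice: 17 days given; 20 required. Not satisfied.
Quorum: 25% of 36,254 = 9,063.50, rounded up to 9,064; 9,070 present. Satisfied.
Vote: requires two-thirds of those present (9,070); 2/3 of 9070 = 6046.67, rounded up to 6047, so 6,047 needed; 6,056 in favor. Satisfied.

Invalid — notice requirement not satisfied.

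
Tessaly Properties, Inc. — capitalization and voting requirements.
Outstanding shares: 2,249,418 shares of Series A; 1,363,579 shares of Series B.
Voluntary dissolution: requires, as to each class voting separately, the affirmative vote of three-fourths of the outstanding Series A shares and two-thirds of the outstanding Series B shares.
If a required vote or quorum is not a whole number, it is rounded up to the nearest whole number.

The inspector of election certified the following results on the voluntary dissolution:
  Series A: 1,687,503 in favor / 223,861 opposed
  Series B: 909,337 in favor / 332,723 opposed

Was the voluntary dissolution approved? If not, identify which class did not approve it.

Series A: 3/4 of 2249418 = 1687063.50, rounded up to 1687064; 1,687,064 required, 1,687,503 in favor — approved.
Series B: 2/3 of 1363579 = 909052.67, rounded up to 909053; 909,053 required, 909,337 in favor — approved.

Approved — every class gave the required vote.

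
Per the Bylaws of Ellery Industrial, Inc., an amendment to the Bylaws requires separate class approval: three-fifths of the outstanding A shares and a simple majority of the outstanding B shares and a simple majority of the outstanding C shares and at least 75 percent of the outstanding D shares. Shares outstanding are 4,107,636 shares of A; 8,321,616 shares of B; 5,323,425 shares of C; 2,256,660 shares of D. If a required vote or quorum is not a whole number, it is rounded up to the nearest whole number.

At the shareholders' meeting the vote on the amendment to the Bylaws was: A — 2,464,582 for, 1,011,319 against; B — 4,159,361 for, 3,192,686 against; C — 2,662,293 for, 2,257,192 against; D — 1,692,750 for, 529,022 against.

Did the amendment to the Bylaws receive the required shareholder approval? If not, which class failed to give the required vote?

A: 3/5 of 4107636 = 2464581.60, rounded up to 2464582; 2,464,582 required, 2,464,582 in favor — approved.
B: a majority of 8321616 is 4160809; 4,160,809 required, 4,159,361 in favor — not approved.
C: a majority of 5323425 is 2661713; 2,661,713 required, 2,662,293 in favor — approved.
D: 3/4 of 2256660 = 1692495; 1,692,495 required, 1,692,750 in favor — approved.

Not approved — the B shares did not give the required vote.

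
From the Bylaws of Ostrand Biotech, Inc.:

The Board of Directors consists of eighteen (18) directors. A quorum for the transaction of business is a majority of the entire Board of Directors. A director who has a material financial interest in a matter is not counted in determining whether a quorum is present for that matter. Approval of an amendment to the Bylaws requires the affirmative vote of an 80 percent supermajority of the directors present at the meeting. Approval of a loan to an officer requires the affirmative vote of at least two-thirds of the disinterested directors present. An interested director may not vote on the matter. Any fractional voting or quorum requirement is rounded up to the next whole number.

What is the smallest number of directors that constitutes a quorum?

10

A majority of 18 is 10.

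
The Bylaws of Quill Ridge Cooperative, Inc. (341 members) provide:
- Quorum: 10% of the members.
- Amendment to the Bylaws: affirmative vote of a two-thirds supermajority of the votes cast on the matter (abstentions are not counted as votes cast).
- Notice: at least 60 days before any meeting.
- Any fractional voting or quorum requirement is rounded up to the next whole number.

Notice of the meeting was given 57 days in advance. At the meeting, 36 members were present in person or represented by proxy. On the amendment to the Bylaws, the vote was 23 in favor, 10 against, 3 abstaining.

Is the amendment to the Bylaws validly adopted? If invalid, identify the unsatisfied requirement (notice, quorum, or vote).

Notice: 57 days given; 60 required. Not satisfied.
Quorum: 10% of 341 = 34.10, rounded up to 35; 36 present. Satisfied.
Vote: requires two-thirds of the votes cast (36 − 3 abstaining = 33); 2/3 of 33 = 22, so 22 needed; 23 in favor. Satisfied.

Invalid — notice requirement not satisfied.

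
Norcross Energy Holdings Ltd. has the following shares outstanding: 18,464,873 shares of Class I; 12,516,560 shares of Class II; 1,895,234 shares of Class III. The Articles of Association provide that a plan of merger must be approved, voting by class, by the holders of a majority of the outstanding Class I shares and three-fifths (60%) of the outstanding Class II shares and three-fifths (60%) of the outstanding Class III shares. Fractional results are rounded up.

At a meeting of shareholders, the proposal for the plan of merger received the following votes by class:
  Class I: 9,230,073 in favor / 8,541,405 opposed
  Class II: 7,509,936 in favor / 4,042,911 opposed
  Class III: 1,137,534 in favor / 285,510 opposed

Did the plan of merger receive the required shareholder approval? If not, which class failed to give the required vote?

Class I: a majority of 18464873 is 9232437; 9,232,437 required, 9,230,073 in favor — not approved.
Class II: 3/5 of 12516560 = 7509936; 7,509,936 required, 7,509,936 in favor — approved.
Class III: 3/5 of 1895234 = 1137140.40, rounded up to 1137141; 1,137,141 required, 1,137,534 in favor — approved.

Not approved — the Class I shares did not give the required vote.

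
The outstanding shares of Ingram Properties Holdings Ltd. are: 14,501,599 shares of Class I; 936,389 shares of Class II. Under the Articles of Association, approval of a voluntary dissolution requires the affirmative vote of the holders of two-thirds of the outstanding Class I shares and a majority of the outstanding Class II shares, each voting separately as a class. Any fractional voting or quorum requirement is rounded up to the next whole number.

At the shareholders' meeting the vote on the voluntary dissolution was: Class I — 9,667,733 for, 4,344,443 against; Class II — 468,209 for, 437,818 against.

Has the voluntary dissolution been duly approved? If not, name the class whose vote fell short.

Approved — every class gave the required vote.

Class I: 2/3 of 14501599 = 9667732.67, rounded up to 9667733; 9,667,733 required, 9,667,733 in favor — approved.
Class II: a majority of 936389 is 468195; 468,195 required, 468,209 in favor — approved.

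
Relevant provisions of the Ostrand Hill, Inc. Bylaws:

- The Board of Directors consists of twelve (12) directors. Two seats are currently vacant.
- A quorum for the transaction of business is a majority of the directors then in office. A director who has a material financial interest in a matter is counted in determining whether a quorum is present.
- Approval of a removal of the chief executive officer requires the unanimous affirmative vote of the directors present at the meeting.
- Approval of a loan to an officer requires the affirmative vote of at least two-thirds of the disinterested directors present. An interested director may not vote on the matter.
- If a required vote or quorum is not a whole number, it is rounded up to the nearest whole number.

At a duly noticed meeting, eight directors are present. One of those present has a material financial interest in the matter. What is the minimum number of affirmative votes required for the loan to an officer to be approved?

5

The loan to an officer requires two-thirds of the disinterested directors present (8 − 1 = 7).
2/3 of 7 = 4.67, rounded up to 5.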